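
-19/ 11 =-1.73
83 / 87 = 0.95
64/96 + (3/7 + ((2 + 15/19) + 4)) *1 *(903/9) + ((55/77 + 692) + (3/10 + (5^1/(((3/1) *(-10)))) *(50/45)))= 1417.71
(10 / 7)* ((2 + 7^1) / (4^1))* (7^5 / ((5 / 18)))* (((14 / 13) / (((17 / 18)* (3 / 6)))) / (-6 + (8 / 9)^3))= -35727715548 / 426751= -83720.29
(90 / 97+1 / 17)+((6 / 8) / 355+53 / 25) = 3.11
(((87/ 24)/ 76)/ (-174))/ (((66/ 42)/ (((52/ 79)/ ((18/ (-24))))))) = 91/ 594396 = 0.00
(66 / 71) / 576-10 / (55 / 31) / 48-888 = -66587371 / 74976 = -888.12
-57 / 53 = -1.08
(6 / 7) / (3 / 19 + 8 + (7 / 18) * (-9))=0.18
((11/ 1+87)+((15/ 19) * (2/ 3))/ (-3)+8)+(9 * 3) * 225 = 352307/ 57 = 6180.82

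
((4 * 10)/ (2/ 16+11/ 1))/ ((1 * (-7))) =-320/ 623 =-0.51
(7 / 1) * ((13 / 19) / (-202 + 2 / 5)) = -65 / 2736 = -0.02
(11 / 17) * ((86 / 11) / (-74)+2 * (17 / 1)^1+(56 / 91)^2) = 2357403 / 106301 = 22.18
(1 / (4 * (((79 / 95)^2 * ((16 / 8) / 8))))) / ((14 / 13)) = 117325 / 87374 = 1.34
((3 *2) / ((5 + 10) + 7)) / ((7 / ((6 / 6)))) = 3 / 77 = 0.04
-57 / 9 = -19 / 3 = -6.33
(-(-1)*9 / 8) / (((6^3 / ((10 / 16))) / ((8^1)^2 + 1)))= 325 / 1536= 0.21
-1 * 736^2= -541696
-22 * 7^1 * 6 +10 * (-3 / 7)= -6498 / 7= -928.29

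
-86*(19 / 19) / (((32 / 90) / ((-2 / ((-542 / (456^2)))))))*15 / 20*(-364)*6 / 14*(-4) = -23537835360 / 271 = -86855481.03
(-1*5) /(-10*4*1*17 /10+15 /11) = 55 /733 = 0.08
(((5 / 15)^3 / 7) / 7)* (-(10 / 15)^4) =-16 / 107163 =-0.00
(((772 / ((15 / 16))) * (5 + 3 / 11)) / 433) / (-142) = -358208 / 5072595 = -0.07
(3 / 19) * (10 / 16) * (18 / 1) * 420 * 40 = 567000 / 19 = 29842.11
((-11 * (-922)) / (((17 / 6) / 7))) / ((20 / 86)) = 9158226 / 85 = 107743.84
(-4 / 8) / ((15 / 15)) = -1 / 2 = -0.50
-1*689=-689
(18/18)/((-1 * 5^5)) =-1/3125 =-0.00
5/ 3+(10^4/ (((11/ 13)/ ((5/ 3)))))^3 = 274625000000059895/ 35937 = 7641845451764.47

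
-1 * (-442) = 442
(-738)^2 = 544644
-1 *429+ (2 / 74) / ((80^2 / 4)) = -25396799 / 59200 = -429.00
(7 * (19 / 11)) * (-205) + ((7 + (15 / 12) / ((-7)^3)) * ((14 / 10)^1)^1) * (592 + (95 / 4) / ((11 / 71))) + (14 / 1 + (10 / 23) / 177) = 848823826177 / 175541520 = 4835.46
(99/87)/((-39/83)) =-913/377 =-2.42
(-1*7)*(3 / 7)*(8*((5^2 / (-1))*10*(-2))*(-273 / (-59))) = -3276000 / 59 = -55525.42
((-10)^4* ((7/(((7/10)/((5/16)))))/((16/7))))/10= 21875/16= 1367.19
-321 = -321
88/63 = 1.40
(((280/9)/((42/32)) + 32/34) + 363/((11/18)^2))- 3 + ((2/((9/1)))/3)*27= 457001/459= 995.64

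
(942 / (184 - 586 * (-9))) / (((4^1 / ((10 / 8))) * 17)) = 2355 / 742288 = 0.00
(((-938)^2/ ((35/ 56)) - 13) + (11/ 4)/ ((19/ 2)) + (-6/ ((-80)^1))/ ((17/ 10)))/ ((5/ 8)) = 2252380.37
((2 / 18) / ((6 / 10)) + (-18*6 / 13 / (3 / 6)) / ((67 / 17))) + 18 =328517 / 23517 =13.97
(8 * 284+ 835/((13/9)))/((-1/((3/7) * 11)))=-174669/13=-13436.08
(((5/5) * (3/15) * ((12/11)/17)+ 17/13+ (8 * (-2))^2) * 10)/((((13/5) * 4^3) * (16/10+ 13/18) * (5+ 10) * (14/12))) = 140747895/369881512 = 0.38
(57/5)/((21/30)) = 16.29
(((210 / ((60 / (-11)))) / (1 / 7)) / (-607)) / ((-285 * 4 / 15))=-539 / 92264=-0.01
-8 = -8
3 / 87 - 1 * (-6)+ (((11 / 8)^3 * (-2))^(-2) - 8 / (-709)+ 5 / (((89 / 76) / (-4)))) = -35646822111773 / 3241830849169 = -11.00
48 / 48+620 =621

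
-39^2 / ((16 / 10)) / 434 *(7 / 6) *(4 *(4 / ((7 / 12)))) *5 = -76050 / 217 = -350.46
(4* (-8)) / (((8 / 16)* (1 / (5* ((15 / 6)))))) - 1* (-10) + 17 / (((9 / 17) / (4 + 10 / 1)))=-3064 / 9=-340.44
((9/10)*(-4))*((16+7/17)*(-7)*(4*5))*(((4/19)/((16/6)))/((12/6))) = 105462/323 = 326.51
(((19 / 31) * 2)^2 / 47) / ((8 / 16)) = 2888 / 45167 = 0.06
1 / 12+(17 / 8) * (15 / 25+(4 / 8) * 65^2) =1077701 / 240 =4490.42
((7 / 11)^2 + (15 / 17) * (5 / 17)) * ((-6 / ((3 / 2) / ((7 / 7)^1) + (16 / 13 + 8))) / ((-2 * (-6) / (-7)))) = 2114476 / 9756351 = 0.22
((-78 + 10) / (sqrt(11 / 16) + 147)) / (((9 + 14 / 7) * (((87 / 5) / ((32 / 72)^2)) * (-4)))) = 1066240 / 8933394987 - 5440 * sqrt(11) / 26800184961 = 0.00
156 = 156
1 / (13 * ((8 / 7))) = 7 / 104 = 0.07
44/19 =2.32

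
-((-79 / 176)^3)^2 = -243087455521 / 29721861554176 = -0.01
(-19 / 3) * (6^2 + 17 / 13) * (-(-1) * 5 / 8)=-46075 / 312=-147.68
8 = 8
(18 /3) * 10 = 60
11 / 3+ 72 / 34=295 / 51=5.78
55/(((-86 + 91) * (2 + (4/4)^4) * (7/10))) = 110/21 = 5.24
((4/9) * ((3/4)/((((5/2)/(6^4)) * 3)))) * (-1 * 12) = -3456/5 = -691.20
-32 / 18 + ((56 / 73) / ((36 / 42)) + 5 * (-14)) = -46570 / 657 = -70.88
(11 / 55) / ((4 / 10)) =1 / 2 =0.50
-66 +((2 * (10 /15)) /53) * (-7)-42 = -108.18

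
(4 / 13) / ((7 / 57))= 228 / 91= 2.51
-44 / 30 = -1.47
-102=-102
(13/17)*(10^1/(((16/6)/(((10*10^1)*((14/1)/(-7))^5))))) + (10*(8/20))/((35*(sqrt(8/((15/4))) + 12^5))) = -31693950809481696/3453827973001 - sqrt(30)/2031663513530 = -9176.47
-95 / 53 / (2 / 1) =-0.90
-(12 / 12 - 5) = 4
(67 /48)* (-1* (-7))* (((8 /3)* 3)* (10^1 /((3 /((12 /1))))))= 9380 /3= 3126.67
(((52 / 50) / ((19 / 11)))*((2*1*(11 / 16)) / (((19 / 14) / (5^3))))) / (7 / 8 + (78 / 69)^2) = 116496380 / 3289071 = 35.42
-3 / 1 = -3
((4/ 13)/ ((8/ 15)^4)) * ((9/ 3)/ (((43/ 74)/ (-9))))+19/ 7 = -348582673/ 2003456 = -173.99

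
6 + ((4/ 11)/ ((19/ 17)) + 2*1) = 1740/ 209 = 8.33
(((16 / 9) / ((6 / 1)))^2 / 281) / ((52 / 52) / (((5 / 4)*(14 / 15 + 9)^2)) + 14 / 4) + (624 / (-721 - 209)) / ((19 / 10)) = -6635338772272 / 18794232653787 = -0.35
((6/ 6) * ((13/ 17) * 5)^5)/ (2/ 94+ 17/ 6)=65440391250/ 228596977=286.27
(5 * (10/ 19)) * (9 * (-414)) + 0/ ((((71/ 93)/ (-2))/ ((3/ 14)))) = -186300/ 19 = -9805.26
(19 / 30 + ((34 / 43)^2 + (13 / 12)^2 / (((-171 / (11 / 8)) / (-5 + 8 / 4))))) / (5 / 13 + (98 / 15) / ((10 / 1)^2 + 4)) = 10155574507 / 3531087072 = 2.88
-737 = -737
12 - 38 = -26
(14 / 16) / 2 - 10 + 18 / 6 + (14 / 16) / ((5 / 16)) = -301 / 80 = -3.76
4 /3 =1.33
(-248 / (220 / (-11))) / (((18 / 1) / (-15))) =-31 / 3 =-10.33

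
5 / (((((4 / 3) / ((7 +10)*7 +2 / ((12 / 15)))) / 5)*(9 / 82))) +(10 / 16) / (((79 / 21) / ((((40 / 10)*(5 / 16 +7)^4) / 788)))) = 169380176142105 / 8159494144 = 20758.66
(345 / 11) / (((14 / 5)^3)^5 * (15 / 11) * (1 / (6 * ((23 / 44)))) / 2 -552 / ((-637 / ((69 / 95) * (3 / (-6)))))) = 586165191650390625 / 20711241384389425755292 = 0.00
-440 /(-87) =440 /87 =5.06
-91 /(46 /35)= -3185 /46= -69.24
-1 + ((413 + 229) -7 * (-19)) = 774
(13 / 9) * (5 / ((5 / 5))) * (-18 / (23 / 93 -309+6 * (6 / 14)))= 42315 / 99662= 0.42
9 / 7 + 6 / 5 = 87 / 35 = 2.49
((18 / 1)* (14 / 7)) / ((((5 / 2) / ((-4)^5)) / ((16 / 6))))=-196608 / 5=-39321.60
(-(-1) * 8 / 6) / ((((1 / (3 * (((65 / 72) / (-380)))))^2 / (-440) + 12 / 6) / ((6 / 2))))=-18590 / 198641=-0.09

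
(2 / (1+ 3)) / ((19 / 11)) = 11 / 38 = 0.29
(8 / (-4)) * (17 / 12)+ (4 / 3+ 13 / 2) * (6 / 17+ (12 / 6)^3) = 6385 / 102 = 62.60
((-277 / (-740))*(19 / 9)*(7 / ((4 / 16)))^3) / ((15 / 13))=15034.37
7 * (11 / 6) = 77 / 6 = 12.83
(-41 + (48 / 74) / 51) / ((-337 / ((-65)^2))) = 108924725 / 211973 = 513.86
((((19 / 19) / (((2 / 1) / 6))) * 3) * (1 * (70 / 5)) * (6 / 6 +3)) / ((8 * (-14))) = -9 / 2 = -4.50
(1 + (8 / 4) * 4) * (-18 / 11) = -14.73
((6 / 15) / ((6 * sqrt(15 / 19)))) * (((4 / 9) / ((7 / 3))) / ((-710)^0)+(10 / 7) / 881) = 3554 * sqrt(285) / 4162725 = 0.01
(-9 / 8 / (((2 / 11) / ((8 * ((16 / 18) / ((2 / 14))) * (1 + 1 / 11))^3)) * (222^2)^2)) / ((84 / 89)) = -71450624 / 165317867649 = -0.00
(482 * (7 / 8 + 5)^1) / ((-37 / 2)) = -11327 / 74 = -153.07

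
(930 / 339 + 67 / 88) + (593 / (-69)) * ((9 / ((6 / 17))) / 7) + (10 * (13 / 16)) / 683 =-3798562181 / 136684009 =-27.79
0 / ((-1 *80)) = 0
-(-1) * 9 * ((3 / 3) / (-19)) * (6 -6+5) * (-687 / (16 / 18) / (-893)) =-278235 / 135736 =-2.05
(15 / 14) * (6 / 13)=0.49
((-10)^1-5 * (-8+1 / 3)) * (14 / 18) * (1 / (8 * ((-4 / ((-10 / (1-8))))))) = -425 / 432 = -0.98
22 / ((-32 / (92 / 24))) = -253 / 96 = -2.64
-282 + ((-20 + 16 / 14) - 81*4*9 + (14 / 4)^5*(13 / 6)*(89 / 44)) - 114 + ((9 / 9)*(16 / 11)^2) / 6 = -223053683 / 216832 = -1028.69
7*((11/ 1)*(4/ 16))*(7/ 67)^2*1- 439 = -438.79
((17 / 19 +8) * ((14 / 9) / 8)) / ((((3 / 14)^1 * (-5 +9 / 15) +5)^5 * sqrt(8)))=62133378125 * sqrt(2) / 157963888138752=0.00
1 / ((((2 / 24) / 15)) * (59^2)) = 180 / 3481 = 0.05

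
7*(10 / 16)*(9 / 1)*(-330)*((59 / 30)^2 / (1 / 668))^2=-26021463231533 / 300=-86738210771.78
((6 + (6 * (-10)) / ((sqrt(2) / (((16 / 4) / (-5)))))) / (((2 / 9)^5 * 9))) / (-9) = -2187 * sqrt(2) / 4 - 2187 / 16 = -909.91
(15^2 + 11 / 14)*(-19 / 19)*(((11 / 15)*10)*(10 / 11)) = -31610 / 21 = -1505.24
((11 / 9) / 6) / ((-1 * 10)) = -11 / 540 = -0.02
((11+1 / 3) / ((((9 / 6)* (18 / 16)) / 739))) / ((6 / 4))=804032 / 243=3308.77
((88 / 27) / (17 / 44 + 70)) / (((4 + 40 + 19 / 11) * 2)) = 21296 / 42060357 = 0.00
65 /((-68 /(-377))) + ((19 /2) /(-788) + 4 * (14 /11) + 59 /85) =539530169 /1473560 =366.14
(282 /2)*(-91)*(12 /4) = -38493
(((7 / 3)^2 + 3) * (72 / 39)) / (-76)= -8 / 39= -0.21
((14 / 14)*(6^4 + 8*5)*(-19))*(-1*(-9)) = -228456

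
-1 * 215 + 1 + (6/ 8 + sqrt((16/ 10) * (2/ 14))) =-853/ 4 + 2 * sqrt(70)/ 35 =-212.77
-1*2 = -2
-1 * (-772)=772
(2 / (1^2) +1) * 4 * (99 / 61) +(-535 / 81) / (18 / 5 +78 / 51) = 39181433 / 2154276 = 18.19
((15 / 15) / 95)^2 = 1 / 9025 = 0.00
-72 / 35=-2.06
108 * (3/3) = 108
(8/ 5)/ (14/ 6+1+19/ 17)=408/ 1135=0.36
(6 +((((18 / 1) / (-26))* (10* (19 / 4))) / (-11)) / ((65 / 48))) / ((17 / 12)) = 183096 / 31603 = 5.79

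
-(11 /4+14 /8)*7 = -63 /2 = -31.50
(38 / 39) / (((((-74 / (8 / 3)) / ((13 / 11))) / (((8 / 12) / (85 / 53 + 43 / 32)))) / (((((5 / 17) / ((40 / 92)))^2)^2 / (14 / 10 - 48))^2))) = -3942958108898350 / 20803888774953394224939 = -0.00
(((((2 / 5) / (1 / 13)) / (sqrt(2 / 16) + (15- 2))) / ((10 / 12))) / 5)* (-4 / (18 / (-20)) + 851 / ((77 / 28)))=168059008 / 5572875- 3231904* sqrt(2) / 5572875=29.34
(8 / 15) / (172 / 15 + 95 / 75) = 8 / 191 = 0.04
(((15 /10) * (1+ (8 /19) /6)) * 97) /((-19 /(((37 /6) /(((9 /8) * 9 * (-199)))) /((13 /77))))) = 33715066 /226939401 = 0.15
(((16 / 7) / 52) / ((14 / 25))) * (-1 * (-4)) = 200 / 637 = 0.31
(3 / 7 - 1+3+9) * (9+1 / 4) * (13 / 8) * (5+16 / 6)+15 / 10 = 27689 / 21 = 1318.52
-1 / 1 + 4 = 3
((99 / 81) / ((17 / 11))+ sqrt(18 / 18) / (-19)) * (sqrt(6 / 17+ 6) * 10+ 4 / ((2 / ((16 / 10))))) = 20.97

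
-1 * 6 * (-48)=288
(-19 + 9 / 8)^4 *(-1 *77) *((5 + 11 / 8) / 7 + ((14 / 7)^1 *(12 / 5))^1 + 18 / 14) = -54998561.65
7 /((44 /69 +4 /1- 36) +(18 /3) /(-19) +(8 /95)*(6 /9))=-0.22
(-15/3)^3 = -125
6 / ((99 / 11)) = 2 / 3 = 0.67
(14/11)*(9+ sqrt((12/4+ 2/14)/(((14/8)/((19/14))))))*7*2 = 8*sqrt(1463)/11+ 1764/11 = 188.18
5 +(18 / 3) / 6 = 6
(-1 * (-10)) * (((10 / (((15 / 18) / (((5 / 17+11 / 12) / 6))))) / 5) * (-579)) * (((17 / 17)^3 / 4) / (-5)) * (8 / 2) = 47671 / 85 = 560.84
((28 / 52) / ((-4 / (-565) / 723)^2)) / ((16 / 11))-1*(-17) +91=12848849066349 / 3328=3860832051.19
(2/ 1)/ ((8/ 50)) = 25/ 2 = 12.50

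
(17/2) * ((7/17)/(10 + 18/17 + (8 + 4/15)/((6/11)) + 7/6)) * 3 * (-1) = -0.38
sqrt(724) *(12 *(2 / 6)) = 8 *sqrt(181) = 107.63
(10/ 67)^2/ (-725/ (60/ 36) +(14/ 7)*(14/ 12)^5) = -388800/ 7516709297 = -0.00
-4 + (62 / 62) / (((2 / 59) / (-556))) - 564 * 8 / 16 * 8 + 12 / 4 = -18659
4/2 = 2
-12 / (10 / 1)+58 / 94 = -137 / 235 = -0.58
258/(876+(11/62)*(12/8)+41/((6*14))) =167958/570767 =0.29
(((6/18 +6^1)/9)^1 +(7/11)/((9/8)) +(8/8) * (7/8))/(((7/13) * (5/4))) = 13247/4158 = 3.19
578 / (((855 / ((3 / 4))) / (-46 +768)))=5491 / 15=366.07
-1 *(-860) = 860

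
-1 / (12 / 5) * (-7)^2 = -245 / 12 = -20.42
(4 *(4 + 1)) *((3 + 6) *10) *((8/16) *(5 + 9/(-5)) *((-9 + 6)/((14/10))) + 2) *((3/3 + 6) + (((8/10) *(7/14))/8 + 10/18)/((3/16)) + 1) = -606400/21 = -28876.19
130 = 130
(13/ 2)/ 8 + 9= 157/ 16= 9.81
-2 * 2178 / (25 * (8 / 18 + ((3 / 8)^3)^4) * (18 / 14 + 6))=-6286182853902336 / 116825143213025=-53.81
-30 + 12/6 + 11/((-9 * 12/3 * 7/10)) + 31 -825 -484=-164611/126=-1306.44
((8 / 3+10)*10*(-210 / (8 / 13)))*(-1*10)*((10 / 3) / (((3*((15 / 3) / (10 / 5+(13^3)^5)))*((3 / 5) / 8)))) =590002726809086148740000 / 9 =65555858534342905415555.56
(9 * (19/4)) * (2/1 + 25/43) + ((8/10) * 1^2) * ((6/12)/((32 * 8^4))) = 1554923563/14090240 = 110.35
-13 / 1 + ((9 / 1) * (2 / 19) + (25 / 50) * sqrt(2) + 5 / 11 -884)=-187180 / 209 + sqrt(2) / 2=-894.89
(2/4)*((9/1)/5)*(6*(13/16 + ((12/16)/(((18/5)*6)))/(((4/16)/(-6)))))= -9/80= -0.11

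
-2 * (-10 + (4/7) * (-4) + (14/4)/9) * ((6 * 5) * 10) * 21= 149900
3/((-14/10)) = -2.14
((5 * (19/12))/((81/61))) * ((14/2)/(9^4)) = 40565/6377292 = 0.01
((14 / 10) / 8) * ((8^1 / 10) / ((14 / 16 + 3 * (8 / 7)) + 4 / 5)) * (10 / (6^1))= 196 / 4287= 0.05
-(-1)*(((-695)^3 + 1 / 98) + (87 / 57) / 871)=-544442783160359 / 1621802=-335702374.99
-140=-140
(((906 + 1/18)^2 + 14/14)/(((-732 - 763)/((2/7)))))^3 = -150541268232268930859081/38980977788339496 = -3861916.16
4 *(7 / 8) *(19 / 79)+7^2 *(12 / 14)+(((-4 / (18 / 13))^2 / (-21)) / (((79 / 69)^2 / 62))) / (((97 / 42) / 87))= -2416275427 / 3632262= -665.23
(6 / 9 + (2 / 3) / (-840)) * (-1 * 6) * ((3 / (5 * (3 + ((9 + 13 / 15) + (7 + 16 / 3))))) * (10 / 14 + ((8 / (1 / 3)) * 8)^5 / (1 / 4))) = -99279483833.01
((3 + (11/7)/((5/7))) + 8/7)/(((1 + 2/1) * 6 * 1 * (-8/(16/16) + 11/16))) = -0.05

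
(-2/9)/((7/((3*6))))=-0.57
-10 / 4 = -5 / 2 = -2.50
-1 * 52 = -52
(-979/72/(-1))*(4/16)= 979/288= 3.40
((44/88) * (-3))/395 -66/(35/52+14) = -2713569/602770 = -4.50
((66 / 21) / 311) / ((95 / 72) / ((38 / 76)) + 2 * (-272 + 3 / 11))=-8712 / 466232851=-0.00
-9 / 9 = -1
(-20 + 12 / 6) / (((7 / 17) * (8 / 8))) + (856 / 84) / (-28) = -12959 / 294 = -44.08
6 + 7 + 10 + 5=28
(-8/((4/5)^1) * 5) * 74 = -3700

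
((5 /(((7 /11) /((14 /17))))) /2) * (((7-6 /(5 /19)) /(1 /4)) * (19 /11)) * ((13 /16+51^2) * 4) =-62485129 /17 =-3675595.82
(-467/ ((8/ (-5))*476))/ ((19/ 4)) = 2335/ 18088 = 0.13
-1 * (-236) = 236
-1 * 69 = -69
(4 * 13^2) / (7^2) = 13.80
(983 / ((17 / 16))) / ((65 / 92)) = 1446976 / 1105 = 1309.48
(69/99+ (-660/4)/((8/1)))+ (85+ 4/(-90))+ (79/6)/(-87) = 7450381/114840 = 64.88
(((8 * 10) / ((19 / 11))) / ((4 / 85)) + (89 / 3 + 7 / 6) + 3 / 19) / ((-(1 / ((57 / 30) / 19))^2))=-115733 / 11400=-10.15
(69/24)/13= 23/104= 0.22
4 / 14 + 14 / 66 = 115 / 231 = 0.50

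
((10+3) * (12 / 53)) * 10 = 1560 / 53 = 29.43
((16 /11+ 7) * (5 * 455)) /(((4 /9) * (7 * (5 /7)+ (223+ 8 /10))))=732375 /3872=189.15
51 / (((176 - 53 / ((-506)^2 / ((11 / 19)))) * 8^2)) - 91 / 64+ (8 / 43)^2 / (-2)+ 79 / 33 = 17151577880443 / 17879535225024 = 0.96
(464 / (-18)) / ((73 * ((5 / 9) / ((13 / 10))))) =-1508 / 1825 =-0.83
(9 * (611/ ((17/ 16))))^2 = 7741184256/ 289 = 26786104.69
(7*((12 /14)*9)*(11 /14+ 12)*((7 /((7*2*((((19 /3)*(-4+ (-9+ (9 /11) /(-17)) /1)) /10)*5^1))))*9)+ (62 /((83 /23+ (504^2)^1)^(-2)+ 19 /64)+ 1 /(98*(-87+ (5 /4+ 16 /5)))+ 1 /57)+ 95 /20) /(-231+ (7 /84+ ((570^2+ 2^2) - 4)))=0.00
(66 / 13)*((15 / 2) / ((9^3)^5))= 55 / 297398301914493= 0.00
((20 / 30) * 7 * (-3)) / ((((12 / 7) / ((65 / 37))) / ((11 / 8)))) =-35035 / 1776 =-19.73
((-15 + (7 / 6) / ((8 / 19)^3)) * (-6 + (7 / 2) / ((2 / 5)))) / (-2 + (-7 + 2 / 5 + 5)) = -106315 / 221184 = -0.48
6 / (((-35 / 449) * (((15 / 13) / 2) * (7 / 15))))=-70044 / 245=-285.89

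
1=1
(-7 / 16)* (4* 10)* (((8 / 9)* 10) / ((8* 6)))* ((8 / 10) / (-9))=70 / 243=0.29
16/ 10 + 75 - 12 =323/ 5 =64.60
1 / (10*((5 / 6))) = 3 / 25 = 0.12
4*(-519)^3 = -559193436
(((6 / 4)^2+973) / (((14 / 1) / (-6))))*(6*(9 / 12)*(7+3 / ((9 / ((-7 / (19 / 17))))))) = -175545 / 19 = -9239.21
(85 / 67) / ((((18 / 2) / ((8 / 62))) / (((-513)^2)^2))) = 2616410407860 / 2077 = 1259706503.54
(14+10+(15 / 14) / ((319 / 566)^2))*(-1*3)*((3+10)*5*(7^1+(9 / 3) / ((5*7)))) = -188589666096 / 4986289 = -37821.65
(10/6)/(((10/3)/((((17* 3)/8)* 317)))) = 16167/16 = 1010.44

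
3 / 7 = 0.43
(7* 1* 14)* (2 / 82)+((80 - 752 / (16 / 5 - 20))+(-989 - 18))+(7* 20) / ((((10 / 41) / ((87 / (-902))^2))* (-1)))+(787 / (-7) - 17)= -30201071 / 29766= -1014.62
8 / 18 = 4 / 9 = 0.44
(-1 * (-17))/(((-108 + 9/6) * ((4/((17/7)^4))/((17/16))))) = -24137569/16365216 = -1.47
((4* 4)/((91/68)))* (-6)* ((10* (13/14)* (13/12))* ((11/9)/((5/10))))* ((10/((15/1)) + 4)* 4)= -6223360/189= -32927.83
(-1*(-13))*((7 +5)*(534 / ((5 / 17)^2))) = 24074856 / 25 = 962994.24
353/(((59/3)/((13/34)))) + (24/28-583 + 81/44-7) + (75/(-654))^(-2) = -97388413949/193077500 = -504.40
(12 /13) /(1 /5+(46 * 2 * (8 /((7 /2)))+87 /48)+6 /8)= 2240 /516997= 0.00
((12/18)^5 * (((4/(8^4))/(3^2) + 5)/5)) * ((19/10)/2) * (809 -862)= -46403567/6998400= -6.63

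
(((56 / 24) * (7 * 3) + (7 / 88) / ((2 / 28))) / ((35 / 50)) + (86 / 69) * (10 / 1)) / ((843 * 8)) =127595 / 10237392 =0.01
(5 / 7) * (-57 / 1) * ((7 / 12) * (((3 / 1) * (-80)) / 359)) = 5700 / 359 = 15.88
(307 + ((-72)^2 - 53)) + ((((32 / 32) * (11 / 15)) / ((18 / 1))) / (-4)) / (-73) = 428731931 / 78840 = 5438.00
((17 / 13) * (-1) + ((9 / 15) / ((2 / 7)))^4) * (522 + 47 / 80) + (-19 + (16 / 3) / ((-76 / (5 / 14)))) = 39259055385229 / 4149600000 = 9460.93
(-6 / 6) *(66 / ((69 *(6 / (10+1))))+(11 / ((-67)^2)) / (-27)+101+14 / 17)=-4908555595 / 47390373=-103.58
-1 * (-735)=735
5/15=1/3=0.33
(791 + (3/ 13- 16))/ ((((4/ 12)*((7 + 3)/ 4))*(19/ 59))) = 3567612/ 1235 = 2888.75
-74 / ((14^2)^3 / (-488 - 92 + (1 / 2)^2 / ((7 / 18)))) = 300107 / 52706752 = 0.01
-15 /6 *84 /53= -210 /53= -3.96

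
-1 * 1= -1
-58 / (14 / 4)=-116 / 7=-16.57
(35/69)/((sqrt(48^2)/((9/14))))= 5/736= 0.01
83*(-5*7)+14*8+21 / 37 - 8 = -103616 / 37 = -2800.43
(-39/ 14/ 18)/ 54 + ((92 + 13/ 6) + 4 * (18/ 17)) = 7587751/ 77112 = 98.40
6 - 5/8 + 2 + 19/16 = 137/16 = 8.56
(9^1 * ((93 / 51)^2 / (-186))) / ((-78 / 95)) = 2945 / 15028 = 0.20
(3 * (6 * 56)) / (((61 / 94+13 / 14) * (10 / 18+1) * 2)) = 35532 / 173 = 205.39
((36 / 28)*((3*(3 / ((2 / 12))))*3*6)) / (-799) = -8748 / 5593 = -1.56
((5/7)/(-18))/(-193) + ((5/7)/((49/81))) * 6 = 8442065/1191582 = 7.08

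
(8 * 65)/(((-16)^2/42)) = 1365/16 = 85.31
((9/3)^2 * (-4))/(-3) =12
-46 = -46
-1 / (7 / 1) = -0.14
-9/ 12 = -3/ 4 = -0.75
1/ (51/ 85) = 5/ 3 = 1.67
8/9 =0.89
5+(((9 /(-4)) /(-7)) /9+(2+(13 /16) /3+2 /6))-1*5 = 887 /336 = 2.64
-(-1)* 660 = 660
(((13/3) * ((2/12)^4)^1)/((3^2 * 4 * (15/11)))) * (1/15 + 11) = 11869/15746400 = 0.00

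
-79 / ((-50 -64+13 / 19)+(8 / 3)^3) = 40527 / 48403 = 0.84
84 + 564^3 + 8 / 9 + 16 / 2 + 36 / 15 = 8073280768 / 45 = 179406239.29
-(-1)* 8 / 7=8 / 7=1.14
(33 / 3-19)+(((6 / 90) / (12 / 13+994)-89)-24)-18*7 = -47920457 / 194010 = -247.00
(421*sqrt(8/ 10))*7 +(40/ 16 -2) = 1/ 2 +5894*sqrt(5)/ 5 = 2636.38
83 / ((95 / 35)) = 30.58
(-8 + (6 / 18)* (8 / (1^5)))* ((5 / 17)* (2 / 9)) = -160 / 459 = -0.35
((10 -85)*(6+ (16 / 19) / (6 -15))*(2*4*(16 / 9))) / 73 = -3232000 / 37449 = -86.30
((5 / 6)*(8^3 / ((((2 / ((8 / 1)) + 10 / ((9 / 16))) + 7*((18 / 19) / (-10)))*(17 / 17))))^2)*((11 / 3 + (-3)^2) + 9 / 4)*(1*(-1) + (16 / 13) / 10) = -434497742438400 / 45848604997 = -9476.79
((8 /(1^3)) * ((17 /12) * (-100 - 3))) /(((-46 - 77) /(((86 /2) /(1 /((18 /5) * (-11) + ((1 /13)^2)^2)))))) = -851574822778 /52695045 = -16160.43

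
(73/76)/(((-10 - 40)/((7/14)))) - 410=-410.01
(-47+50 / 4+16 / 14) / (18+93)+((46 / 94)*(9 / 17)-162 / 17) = -9.57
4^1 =4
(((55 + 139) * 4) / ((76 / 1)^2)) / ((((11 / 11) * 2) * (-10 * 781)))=-97 / 11277640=-0.00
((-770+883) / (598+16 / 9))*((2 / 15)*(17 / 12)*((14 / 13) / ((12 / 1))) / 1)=13447 / 4210440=0.00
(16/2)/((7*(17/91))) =104/17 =6.12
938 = 938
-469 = -469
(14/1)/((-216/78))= -91/18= -5.06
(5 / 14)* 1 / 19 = 5 / 266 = 0.02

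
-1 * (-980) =980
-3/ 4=-0.75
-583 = -583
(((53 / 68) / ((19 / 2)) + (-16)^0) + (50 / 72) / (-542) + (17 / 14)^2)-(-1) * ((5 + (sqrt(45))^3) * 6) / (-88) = 7522079627 / 3396980664-405 * sqrt(5) / 44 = -18.37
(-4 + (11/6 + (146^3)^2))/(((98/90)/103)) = 12826224253245405/14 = 916158875231814.64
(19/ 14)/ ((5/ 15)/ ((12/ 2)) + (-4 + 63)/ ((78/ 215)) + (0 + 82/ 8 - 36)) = 4446/ 448595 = 0.01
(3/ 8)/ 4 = 0.09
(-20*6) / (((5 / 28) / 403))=-270816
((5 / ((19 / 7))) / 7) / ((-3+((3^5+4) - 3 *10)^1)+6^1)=1 / 836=0.00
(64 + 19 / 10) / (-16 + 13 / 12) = -3954 / 895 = -4.42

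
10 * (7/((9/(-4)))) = -280/9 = -31.11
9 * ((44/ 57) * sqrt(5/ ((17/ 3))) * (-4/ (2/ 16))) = -4224 * sqrt(255)/ 323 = -208.83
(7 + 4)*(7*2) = 154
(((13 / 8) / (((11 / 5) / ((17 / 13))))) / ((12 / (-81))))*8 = -52.16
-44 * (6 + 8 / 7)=-2200 / 7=-314.29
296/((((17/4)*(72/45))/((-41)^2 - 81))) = 1184000/17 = 69647.06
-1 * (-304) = 304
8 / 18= 4 / 9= 0.44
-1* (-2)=2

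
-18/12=-3/2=-1.50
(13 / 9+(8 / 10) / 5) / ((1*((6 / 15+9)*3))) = 361 / 6345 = 0.06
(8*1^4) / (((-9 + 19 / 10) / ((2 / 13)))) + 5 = 4455 / 923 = 4.83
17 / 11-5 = -38 / 11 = -3.45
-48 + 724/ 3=580/ 3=193.33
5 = 5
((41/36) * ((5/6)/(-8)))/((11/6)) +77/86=113153/136224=0.83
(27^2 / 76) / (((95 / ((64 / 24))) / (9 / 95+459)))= 21196404 / 171475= 123.61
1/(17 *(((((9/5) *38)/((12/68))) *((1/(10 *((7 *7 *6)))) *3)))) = 2450/16473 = 0.15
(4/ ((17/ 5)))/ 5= 4/ 17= 0.24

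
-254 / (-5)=254 / 5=50.80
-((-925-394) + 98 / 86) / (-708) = -14167 / 7611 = -1.86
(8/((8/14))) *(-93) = -1302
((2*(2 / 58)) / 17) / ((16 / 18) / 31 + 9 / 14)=7812 / 1293139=0.01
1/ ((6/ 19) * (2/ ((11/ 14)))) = 209/ 168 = 1.24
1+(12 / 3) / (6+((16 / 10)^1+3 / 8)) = 479 / 319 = 1.50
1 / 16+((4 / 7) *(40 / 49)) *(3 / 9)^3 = 11821 / 148176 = 0.08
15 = 15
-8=-8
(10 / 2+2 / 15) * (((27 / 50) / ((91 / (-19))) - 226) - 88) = -15721343 / 9750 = -1612.45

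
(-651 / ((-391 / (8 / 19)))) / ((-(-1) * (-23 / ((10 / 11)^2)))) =-520800 / 20674907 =-0.03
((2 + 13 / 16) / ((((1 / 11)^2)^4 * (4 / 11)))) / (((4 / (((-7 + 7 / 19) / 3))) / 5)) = -4581127812.49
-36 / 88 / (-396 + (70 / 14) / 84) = 378 / 365849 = 0.00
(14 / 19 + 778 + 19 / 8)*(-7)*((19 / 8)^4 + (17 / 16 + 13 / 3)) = -203469.78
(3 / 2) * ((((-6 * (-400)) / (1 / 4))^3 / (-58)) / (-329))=663552000000 / 9541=69547426.89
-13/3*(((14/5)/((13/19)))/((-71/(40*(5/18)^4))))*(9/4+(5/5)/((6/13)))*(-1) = -4405625/16769916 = -0.26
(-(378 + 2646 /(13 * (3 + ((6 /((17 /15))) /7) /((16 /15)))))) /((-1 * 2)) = 3311721 /15301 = 216.44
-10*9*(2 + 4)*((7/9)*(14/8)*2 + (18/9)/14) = -1547.14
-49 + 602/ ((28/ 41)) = 1665/ 2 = 832.50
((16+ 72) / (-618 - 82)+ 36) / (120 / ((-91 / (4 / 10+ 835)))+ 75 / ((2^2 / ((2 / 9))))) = -489684 / 14980325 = -0.03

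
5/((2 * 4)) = 5/8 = 0.62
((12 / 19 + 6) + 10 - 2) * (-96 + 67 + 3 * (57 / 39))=-88960 / 247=-360.16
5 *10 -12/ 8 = 97/ 2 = 48.50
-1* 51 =-51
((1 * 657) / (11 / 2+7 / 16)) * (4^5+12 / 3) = 10806336 / 95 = 113750.91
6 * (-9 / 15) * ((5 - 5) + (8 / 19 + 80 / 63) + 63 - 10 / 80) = -618283 / 2660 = -232.44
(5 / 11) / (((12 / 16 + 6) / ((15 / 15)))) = 20 / 297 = 0.07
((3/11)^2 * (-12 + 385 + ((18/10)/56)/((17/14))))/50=0.55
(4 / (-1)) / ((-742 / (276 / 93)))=184 / 11501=0.02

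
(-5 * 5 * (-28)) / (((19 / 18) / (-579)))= -7295400 / 19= -383968.42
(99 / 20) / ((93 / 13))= 429 / 620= 0.69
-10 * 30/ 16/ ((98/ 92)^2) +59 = 101984/ 2401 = 42.48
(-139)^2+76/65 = 1255941/65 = 19322.17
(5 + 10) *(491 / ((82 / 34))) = 125205 / 41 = 3053.78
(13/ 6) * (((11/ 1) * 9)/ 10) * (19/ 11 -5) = -70.20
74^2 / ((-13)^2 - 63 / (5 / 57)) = -13690 / 1373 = -9.97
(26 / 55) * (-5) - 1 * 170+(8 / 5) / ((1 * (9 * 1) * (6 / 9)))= -28396 / 165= -172.10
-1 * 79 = -79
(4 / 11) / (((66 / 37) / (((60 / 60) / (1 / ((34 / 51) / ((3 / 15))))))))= 740 / 1089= 0.68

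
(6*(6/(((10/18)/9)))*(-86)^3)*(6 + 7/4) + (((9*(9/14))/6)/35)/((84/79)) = -78885771736761/27440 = -2874845908.77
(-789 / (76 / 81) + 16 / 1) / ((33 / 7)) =-438851 / 2508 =-174.98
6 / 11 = 0.55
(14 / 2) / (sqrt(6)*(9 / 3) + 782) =0.01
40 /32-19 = -71 /4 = -17.75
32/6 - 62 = -170/3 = -56.67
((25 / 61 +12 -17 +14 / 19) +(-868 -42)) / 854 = -75654 / 70699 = -1.07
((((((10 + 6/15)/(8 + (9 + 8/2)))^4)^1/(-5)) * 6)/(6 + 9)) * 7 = -14623232/434109375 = -0.03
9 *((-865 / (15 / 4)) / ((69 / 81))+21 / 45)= -279777 / 115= -2432.84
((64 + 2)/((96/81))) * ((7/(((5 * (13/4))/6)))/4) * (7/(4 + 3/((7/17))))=916839/41080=22.32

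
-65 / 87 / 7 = -65 / 609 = -0.11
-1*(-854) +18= 872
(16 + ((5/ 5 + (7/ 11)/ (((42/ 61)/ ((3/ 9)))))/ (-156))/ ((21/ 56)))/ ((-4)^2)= 185069/ 185328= 1.00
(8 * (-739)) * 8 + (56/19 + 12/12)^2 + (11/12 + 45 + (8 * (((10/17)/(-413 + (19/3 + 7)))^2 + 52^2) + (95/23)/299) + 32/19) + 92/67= -21228963325634389476439/829274829991911732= -25599.43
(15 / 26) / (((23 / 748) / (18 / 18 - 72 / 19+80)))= 8229870 / 5681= 1448.67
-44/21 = -2.10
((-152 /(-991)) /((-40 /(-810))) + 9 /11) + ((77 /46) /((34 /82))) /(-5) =132843613 /42622910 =3.12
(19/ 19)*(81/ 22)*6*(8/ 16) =243/ 22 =11.05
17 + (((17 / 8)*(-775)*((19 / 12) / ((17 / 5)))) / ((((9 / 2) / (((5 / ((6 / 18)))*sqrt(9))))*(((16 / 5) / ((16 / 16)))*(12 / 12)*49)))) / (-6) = 5679089 / 225792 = 25.15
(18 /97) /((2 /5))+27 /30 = 1323 /970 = 1.36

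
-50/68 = -25/34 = -0.74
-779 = -779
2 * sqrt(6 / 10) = 2 * sqrt(15) / 5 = 1.55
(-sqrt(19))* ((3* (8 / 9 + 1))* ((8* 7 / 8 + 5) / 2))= -34* sqrt(19)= -148.20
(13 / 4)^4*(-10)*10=-714025 / 64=-11156.64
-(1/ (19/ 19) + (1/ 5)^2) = -26/ 25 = -1.04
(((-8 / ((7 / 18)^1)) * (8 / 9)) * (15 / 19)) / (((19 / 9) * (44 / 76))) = -17280 / 1463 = -11.81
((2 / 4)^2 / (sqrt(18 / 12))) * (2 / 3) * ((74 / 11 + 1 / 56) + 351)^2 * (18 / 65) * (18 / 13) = 437070398769 * sqrt(6) / 160320160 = 6677.88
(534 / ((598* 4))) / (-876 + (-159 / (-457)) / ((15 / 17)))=-610095 / 2392907764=-0.00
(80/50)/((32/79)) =79/20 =3.95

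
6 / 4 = 3 / 2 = 1.50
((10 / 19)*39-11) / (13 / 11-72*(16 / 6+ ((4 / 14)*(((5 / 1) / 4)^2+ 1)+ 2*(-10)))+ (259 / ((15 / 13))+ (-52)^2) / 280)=8362200 / 1059439943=0.01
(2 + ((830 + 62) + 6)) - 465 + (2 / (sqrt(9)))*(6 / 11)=4789 / 11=435.36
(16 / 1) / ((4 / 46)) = 184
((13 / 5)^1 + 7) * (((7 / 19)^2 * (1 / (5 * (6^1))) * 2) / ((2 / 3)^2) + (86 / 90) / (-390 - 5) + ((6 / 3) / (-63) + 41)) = 9818636468 / 24954125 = 393.47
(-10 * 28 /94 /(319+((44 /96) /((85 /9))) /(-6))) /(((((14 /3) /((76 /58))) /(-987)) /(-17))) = -553492800 /12581041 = -43.99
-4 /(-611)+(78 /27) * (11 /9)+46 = 2451656 /49491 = 49.54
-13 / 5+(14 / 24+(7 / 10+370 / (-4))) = -5629 / 60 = -93.82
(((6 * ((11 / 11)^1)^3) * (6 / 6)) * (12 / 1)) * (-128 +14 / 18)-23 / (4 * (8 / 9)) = -293327 / 32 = -9166.47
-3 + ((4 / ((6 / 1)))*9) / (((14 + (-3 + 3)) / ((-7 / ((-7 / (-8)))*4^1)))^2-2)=-2925 / 463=-6.32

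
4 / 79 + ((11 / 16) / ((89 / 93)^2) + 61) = 618763709 / 10012144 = 61.80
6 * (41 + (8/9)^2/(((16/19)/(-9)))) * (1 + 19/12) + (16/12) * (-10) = 8843/18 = 491.28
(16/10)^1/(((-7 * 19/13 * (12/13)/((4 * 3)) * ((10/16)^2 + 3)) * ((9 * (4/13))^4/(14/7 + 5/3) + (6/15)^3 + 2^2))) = -169903676800/5696114236337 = -0.03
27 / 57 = 9 / 19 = 0.47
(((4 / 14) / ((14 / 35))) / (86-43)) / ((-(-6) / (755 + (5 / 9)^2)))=21850 / 10449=2.09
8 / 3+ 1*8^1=32 / 3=10.67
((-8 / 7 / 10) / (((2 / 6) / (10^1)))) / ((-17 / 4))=96 / 119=0.81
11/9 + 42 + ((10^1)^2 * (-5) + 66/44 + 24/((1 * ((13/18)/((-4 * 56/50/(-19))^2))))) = -23939417231/52796250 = -453.43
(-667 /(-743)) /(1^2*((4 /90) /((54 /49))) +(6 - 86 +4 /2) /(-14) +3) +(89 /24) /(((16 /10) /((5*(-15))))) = -605054421185 /3482851136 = -173.72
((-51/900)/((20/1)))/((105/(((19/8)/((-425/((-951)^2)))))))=1909291/14000000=0.14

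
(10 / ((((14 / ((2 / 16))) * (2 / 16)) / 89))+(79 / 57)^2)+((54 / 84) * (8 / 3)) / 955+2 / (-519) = 246078685994 / 3757484745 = 65.49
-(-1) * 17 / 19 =17 / 19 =0.89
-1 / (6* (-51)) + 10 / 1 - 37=-8261 / 306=-27.00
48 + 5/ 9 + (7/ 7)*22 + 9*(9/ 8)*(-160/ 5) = -2281/ 9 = -253.44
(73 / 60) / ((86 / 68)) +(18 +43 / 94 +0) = 588701 / 30315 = 19.42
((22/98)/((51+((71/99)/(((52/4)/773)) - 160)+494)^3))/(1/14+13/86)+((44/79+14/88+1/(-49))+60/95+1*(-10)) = -78376452129642833353398359/9037066067697541419183176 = -8.67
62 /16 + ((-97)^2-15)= 75183 /8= 9397.88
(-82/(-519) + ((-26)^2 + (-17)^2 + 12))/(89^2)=507145/4110999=0.12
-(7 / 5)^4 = -2401 / 625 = -3.84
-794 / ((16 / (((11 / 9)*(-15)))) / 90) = 81881.25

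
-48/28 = -12/7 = -1.71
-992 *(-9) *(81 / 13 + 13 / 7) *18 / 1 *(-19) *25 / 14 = -28091059200 / 637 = -44098994.03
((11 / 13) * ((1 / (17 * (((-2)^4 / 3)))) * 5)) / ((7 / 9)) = 0.06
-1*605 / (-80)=121 / 16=7.56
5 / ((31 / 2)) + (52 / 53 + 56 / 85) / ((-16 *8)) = 1384343 / 4468960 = 0.31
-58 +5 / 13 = -749 / 13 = -57.62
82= 82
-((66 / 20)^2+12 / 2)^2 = -2852721 / 10000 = -285.27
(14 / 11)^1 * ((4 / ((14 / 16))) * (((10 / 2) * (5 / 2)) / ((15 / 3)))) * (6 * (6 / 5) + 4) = 1792 / 11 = 162.91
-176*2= -352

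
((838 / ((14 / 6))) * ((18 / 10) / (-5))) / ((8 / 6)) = -96.97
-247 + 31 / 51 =-12566 / 51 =-246.39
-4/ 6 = -2/ 3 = -0.67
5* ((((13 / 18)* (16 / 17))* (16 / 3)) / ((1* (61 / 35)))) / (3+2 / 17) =291200 / 87291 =3.34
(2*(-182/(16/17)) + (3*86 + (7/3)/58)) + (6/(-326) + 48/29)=-7208089/56724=-127.07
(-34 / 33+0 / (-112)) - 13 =-463 / 33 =-14.03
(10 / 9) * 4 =40 / 9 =4.44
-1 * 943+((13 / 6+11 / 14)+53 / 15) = -32778 / 35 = -936.51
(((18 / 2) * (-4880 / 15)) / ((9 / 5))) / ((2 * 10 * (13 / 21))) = -1708 / 13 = -131.38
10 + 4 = 14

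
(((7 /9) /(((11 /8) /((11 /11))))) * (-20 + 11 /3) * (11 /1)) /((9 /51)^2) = -793016 /243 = -3263.44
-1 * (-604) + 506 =1110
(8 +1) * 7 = 63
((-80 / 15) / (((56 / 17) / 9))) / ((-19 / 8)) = 816 / 133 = 6.14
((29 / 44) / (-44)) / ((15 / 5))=-29 / 5808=-0.00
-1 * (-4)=4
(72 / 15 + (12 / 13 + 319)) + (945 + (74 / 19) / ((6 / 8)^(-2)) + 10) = 12665309 / 9880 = 1281.91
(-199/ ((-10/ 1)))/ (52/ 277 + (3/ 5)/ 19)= 90.74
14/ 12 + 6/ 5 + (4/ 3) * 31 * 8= 9991/ 30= 333.03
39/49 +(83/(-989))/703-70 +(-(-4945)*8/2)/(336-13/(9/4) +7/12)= -3818106469136/405716800447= -9.41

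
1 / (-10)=-1 / 10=-0.10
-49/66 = -0.74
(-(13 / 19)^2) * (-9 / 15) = 507 / 1805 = 0.28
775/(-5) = -155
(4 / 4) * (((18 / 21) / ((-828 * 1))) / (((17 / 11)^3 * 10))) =-0.00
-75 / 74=-1.01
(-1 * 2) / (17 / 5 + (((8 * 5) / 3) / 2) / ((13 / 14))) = -390 / 2063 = -0.19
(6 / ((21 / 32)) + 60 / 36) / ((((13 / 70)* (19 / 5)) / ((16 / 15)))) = 36320 / 2223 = 16.34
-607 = -607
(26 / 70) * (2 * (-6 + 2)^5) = -26624 / 35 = -760.69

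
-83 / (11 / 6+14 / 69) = -11454 / 281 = -40.76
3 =3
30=30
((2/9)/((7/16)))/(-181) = -0.00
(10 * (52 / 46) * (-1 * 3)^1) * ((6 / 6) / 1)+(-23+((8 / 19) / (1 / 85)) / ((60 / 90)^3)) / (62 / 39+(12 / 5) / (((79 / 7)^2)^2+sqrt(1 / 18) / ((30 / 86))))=18914351846597298 * sqrt(2) / 112209485084072303184347+71215008632768234711022663 / 2580818156933662973239981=27.59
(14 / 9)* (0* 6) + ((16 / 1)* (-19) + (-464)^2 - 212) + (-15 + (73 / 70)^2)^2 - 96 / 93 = 214972.52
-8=-8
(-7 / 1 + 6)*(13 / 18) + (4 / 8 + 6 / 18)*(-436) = -6553 / 18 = -364.06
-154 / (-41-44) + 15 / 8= 2507 / 680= 3.69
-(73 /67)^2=-5329 /4489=-1.19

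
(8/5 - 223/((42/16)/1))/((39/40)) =-70016/819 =-85.49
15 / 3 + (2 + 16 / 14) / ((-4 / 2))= 24 / 7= 3.43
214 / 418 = 107 / 209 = 0.51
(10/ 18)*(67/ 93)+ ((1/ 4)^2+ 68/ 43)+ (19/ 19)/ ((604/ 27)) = 181633205/ 86954256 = 2.09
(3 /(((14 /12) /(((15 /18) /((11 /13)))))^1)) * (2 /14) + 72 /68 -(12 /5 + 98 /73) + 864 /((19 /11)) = 31638536873 /63545405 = 497.89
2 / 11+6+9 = 167 / 11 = 15.18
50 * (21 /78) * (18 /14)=225 /13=17.31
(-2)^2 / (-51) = -0.08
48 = 48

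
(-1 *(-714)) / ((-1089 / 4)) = -952 / 363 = -2.62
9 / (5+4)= 1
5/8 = 0.62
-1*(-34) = 34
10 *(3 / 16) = 15 / 8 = 1.88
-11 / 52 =-0.21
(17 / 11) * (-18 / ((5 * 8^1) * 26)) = -153 / 5720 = -0.03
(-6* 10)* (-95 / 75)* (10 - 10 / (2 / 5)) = -1140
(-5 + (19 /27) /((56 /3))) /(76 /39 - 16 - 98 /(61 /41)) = 1983293 /31941840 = 0.06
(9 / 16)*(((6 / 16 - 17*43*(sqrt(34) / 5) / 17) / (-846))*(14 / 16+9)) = -237 / 96256+3397*sqrt(34) / 60160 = 0.33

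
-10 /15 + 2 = 4 /3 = 1.33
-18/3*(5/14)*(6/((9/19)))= -190/7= -27.14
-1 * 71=-71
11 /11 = 1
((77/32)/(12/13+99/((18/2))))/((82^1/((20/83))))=1001/1687888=0.00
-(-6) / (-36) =-1 / 6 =-0.17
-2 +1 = -1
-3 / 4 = -0.75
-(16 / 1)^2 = -256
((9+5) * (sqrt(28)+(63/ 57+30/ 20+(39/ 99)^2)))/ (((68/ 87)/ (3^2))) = 69567897/ 156332+5481 * sqrt(7)/ 17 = 1298.02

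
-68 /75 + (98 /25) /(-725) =-49594 /54375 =-0.91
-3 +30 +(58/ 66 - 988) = -31684/ 33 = -960.12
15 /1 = 15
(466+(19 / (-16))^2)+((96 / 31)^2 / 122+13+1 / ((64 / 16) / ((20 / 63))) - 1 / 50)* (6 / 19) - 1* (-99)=85409591482387 / 149694585600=570.56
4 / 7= 0.57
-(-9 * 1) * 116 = 1044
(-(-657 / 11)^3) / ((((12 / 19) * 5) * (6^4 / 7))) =155217783 / 425920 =364.43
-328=-328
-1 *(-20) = 20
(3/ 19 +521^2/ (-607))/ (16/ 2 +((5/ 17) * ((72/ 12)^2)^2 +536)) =-43822243/ 90695512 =-0.48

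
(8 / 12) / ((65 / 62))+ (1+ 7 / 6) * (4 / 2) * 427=120313 / 65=1850.97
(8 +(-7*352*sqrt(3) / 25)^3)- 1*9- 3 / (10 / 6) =-44879020032*sqrt(3) / 15625- 14 / 5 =-4974898.34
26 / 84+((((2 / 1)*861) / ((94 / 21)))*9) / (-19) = -6823009 / 37506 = -181.92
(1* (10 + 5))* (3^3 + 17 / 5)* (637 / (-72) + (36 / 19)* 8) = 8633 / 3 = 2877.67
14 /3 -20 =-46 /3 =-15.33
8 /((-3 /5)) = -40 /3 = -13.33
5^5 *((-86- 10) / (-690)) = 10000 / 23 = 434.78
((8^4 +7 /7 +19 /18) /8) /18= 73765 /2592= 28.46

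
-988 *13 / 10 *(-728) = 4675216 / 5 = 935043.20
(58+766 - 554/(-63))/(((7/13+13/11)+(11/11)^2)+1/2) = 15005276/58023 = 258.61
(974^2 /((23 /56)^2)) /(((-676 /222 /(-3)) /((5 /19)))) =2476727406720 /1698619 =1458082.95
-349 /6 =-58.17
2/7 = 0.29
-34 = -34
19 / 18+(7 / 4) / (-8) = 241 / 288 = 0.84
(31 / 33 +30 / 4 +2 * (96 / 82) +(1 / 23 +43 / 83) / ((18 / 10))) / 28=171908491 / 433923336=0.40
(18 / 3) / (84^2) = 1 / 1176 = 0.00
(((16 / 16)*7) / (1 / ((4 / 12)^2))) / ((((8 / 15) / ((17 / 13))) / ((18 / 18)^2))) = 595 / 312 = 1.91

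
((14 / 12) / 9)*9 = 1.17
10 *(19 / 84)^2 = 1805 / 3528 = 0.51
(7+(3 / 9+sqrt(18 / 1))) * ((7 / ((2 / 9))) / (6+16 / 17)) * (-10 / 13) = -40.41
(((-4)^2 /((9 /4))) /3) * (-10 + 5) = -11.85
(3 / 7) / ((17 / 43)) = 129 / 119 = 1.08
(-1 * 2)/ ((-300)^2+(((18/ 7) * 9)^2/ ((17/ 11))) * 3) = -833/ 37918026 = -0.00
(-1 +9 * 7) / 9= 62 / 9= 6.89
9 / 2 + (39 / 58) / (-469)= 61185 / 13601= 4.50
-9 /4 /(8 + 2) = -0.22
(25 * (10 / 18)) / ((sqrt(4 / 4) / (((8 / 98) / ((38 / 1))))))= 250 / 8379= 0.03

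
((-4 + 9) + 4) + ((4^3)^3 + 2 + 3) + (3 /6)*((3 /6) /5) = 5243161 /20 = 262158.05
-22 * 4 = -88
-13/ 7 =-1.86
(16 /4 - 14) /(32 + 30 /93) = -155 /501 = -0.31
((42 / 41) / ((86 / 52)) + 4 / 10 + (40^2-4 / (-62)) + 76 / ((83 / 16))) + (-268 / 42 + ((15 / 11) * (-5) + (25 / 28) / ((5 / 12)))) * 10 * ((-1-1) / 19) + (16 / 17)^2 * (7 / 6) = 15615899533795676 / 9589683452965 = 1628.41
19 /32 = 0.59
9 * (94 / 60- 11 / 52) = 3171 / 260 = 12.20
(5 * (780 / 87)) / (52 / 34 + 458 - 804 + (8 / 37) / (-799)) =-9607975 / 73831042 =-0.13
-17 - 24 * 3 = -89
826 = 826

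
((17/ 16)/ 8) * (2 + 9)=187/ 128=1.46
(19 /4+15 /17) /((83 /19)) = 7277 /5644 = 1.29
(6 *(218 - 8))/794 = 630/397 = 1.59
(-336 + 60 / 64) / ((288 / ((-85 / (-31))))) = -151895 / 47616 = -3.19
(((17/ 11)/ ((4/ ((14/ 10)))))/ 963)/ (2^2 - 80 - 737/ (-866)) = -7361/ 984831210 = -0.00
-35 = -35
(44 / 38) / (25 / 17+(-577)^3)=-187 / 31024155092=-0.00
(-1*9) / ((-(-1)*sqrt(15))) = -3*sqrt(15) / 5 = -2.32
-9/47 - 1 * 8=-385/47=-8.19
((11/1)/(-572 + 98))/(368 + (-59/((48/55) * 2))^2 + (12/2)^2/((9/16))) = -16896/1146395623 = -0.00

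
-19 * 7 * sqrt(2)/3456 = -133 * sqrt(2)/3456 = -0.05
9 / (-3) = -3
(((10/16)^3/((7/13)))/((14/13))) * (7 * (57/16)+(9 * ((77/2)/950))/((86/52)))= 10.59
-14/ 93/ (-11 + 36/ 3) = -14/ 93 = -0.15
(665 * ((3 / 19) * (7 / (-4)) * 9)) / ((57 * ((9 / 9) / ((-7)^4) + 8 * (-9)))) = 5294205 / 13138196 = 0.40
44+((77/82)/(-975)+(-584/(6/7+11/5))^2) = 33442872730627/915347550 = 36535.71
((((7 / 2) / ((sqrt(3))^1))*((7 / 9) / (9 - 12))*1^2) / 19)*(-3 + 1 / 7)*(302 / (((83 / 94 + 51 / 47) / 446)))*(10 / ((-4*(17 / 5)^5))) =-1384802125000*sqrt(3) / 80850917151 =-29.67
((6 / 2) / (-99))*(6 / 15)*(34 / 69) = -68 / 11385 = -0.01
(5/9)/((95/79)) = 79/171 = 0.46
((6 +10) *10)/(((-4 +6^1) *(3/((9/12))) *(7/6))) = 120/7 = 17.14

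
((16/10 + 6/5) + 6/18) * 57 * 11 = 9823/5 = 1964.60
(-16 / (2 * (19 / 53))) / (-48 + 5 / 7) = 2968 / 6289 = 0.47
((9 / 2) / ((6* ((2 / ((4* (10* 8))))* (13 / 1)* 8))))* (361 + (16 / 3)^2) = 17525 / 39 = 449.36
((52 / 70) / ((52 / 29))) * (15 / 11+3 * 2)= 2349 / 770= 3.05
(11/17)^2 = 121/289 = 0.42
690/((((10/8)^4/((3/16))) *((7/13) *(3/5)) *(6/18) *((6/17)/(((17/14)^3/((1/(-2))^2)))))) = 599346696/60025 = 9984.95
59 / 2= 29.50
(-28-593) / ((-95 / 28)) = 17388 / 95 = 183.03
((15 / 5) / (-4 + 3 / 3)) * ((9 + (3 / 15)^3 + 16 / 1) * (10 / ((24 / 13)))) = -6773 / 50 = -135.46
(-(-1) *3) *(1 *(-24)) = -72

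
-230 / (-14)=115 / 7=16.43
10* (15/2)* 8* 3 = 1800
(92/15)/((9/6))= 184/45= 4.09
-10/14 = -5/7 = -0.71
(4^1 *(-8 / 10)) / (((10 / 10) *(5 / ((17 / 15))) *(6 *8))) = -17 / 1125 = -0.02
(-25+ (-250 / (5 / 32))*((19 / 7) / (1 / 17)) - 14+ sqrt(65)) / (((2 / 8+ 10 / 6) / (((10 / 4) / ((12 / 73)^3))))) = -1005750936205 / 46368+ 1945085*sqrt(65) / 6624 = -21688258.36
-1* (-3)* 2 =6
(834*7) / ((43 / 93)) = 542934 / 43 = 12626.37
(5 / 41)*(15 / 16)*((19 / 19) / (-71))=-75 / 46576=-0.00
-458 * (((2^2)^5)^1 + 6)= -471740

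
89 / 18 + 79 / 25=3647 / 450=8.10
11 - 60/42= 67/7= 9.57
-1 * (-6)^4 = -1296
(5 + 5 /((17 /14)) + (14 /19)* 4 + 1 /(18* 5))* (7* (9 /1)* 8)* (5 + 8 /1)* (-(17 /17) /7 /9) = -18254756 /14535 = -1255.92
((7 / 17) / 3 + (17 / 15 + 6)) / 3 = 206 / 85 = 2.42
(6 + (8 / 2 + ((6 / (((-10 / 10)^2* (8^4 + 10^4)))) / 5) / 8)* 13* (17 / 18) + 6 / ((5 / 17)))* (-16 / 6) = -383186327 / 1902960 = -201.36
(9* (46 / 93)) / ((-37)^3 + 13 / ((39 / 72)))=-138 / 1569499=-0.00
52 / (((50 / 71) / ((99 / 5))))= 182754 / 125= 1462.03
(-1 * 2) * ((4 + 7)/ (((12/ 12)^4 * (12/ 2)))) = -11/ 3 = -3.67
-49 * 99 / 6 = -1617 / 2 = -808.50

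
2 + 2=4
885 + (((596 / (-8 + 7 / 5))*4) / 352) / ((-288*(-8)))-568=530246423 / 1672704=317.00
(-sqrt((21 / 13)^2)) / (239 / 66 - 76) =1386 / 62101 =0.02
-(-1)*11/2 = 11/2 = 5.50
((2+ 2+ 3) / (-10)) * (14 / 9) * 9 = -49 / 5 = -9.80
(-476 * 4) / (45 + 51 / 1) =-119 / 6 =-19.83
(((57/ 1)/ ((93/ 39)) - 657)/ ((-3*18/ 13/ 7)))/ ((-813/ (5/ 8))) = -1488305/ 1814616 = -0.82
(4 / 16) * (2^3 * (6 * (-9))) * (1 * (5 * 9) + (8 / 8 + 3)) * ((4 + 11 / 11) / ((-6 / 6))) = 26460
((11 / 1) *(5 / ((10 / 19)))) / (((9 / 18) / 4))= 836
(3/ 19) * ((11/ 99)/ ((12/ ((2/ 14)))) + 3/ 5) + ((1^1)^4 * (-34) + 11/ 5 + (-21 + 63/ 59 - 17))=-96947381/ 1412460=-68.64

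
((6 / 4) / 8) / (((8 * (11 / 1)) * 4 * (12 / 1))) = 1 / 22528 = 0.00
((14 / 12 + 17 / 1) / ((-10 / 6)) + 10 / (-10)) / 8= -119 / 80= -1.49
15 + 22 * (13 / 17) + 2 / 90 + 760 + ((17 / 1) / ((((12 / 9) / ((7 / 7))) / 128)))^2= 2038125122 / 765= 2664215.85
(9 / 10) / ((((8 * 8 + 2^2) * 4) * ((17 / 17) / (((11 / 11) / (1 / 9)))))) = 81 / 2720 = 0.03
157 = 157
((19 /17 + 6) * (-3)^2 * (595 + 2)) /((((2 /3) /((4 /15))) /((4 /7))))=5201064 /595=8741.28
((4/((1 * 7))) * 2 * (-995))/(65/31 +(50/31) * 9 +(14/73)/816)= -7349499840/107372839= -68.45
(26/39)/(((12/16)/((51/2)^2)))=578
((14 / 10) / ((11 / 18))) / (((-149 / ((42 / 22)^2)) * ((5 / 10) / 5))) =-111132 / 198319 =-0.56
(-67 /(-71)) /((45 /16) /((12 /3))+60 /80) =4288 /6603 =0.65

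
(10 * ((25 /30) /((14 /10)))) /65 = 25 /273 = 0.09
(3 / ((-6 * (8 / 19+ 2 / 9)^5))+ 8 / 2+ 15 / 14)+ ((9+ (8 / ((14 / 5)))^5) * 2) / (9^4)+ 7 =26968886769960848323 / 3551842170815400000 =7.59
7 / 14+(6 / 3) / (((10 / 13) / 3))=83 / 10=8.30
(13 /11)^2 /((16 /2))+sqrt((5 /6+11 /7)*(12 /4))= 2.86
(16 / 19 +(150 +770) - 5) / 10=17401 / 190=91.58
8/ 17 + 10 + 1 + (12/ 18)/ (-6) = 1738/ 153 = 11.36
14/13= 1.08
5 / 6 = 0.83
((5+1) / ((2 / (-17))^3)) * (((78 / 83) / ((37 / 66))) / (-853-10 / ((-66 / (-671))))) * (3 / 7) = 170721837 / 61567408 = 2.77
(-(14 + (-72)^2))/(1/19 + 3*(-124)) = 98762/7067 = 13.98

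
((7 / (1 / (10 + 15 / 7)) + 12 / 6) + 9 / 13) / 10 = 114 / 13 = 8.77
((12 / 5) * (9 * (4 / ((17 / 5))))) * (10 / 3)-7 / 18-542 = -140051 / 306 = -457.68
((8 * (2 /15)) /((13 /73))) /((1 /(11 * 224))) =2877952 /195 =14758.73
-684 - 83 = -767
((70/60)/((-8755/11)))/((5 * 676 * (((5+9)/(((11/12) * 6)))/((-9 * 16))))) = 363/14795950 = 0.00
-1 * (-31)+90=121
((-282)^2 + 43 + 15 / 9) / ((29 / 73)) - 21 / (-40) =697023347 / 3480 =200294.07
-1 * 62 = -62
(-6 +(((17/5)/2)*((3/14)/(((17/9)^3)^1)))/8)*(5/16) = -1939893/1035776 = -1.87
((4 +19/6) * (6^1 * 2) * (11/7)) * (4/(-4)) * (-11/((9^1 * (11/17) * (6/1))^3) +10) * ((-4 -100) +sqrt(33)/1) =213008657186/1515591 -8192640661 * sqrt(33)/6062364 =132781.78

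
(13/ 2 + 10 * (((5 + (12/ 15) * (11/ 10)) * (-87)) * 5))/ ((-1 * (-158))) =-51143/ 316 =-161.84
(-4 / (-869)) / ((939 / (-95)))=-380 / 815991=-0.00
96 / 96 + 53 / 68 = 121 / 68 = 1.78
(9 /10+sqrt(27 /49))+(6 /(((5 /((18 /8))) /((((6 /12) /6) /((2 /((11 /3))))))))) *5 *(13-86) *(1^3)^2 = -148.92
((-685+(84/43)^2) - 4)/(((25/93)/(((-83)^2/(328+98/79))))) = -4274831645341/80154150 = -53332.63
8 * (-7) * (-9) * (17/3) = 2856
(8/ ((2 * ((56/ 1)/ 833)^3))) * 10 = 8425795/ 64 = 131653.05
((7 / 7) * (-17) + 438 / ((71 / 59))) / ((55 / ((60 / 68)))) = 73905 / 13277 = 5.57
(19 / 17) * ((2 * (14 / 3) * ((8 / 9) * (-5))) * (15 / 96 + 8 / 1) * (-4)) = 77140 / 51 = 1512.55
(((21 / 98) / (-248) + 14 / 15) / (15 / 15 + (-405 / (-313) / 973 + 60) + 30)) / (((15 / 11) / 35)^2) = 12526971684689 / 1855753813440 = 6.75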